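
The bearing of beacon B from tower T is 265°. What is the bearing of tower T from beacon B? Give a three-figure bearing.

Back-bearing = 265° − 180° = 085°.

085°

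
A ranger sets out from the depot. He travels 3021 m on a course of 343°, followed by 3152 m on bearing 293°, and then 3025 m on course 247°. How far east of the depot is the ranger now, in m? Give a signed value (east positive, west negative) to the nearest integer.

-6569 m

Leg 1 (343°, 3021 m): east 3021 sin 343° = -883.25, north 3021 cos 343° = 2889.00
Leg 2 (293°, 3152 m): east 3152 sin 293° = -2901.43, north 3152 cos 293° = 1231.58
Leg 3 (247°, 3025 m): east 3025 sin 247° = -2784.53, north 3025 cos 247° = -1181.96
Net east component: -6569.21 m.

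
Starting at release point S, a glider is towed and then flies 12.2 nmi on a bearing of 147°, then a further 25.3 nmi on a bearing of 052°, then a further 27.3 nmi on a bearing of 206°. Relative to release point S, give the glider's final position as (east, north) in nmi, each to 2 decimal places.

Leg 1 (147°, 12.2 nmi): east 12.2 sin 147° = 6.64, north 12.2 cos 147° = -10.23
Leg 2 (052°, 25.3 nmi): east 25.3 sin 52° = 19.94, north 25.3 cos 52° = 15.58
Leg 3 (206°, 27.3 nmi): east 27.3 sin 206° = -11.97, north 27.3 cos 206° = -24.54
Summing: 14.61 nmi east, -19.19 nmi north → (14.61, -19.19).

(14.61, -19.19)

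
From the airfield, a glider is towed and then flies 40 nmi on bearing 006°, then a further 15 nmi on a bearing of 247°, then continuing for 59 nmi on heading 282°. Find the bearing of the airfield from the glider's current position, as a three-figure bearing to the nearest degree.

124°

Leg 1 (006°, 40 nmi): east 40 sin 6° = 4.18, north 40 cos 6° = 39.78
Leg 2 (247°, 15 nmi): east 15 sin 247° = -13.81, north 15 cos 247° = -5.86
Leg 3 (282°, 59 nmi): east 59 sin 282° = -57.71, north 59 cos 282° = 12.27
Net displacement: -67.34 east, 46.19 north. Direction back to start is (67.34, -46.19): bearing = atan2(67.34, -46.19) mod 360° = 124.45° ≈ 124°.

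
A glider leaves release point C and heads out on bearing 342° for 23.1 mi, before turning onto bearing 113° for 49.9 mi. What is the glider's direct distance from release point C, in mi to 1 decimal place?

Leg 1 (342°, 23.1 mi): east 23.1 sin 342° = -7.14, north 23.1 cos 342° = 21.97
Leg 2 (113°, 49.9 mi): east 49.9 sin 113° = 45.93, north 49.9 cos 113° = -19.50
Net: 38.79 east, 2.47 north. Distance = √((38.79)² + (2.47)²) = 38.874 mi.

38.9 mi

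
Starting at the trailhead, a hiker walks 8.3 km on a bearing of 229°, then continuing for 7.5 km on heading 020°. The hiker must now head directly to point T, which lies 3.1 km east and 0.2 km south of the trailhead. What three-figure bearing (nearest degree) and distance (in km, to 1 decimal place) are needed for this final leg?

Leg 1 (229°, 8.3 km): east 8.3 sin 229° = -6.26, north 8.3 cos 229° = -5.45
Leg 2 (020°, 7.5 km): east 7.5 sin 20° = 2.57, north 7.5 cos 20° = 7.05
Current position: (-3.70, 1.60). Target: (3.1, -0.2). Remaining: Δeast = 6.80, Δnorth = -1.80.
Bearing = atan2(6.80, -1.80) mod 360° = 104.85°; distance = √((6.80)² + (-1.80)²) = 7.034 km.

105°, 7.0 km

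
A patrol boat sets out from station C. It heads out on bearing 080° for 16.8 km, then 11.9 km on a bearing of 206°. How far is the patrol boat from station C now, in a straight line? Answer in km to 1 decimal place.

13.7 km

Leg 1 (080°, 16.8 km): east 16.8 sin 80° = 16.54, north 16.8 cos 80° = 2.92
Leg 2 (206°, 11.9 km): east 11.9 sin 206° = -5.22, north 11.9 cos 206° = -10.70
Net: 11.33 east, -7.78 north. Distance = √((11.33)² + (-7.78)²) = 13.742 km.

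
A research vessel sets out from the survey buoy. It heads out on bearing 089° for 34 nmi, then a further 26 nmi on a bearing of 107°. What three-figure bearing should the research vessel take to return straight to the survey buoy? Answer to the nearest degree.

277°

Leg 1 (089°, 34 nmi): east 34 sin 89° = 33.99, north 34 cos 89° = 0.59
Leg 2 (107°, 26 nmi): east 26 sin 107° = 24.86, north 26 cos 107° = -7.60
Net displacement: 58.86 east, -7.01 north. Direction back to start is (-58.86, 7.01): bearing = atan2(-58.86, 7.01) mod 360° = 276.79° ≈ 277°.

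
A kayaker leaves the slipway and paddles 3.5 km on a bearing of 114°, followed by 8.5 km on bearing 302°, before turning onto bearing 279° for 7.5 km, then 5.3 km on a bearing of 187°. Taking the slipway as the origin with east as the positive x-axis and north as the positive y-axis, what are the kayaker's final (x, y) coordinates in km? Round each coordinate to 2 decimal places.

Leg 1 (114°, 3.5 km): east 3.5 sin 114° = 3.20, north 3.5 cos 114° = -1.42
Leg 2 (302°, 8.5 km): east 8.5 sin 302° = -7.21, north 8.5 cos 302° = 4.50
Leg 3 (279°, 7.5 km): east 7.5 sin 279° = -7.41, north 7.5 cos 279° = 1.17
Leg 4 (187°, 5.3 km): east 5.3 sin 187° = -0.65, north 5.3 cos 187° = -5.26
Summing: -12.06 km east, -1.01 km north → (-12.06, -1.01).

(-12.06, -1.01)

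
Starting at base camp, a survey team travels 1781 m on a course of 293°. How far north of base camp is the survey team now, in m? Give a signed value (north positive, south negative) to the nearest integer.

Leg 1 (293°, 1781 m): east 1781 sin 293° = -1639.42, north 1781 cos 293° = 695.89
Net north component: 695.89 m.

696 m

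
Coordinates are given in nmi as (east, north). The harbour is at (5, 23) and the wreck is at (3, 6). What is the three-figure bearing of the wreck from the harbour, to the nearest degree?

Δeast = 3 − 5 = -2.00; Δnorth = 6 − 23 = -17.00.
Bearing = atan2(Δeast, Δnorth) mod 360° = 186.71° ≈ 187°.

187°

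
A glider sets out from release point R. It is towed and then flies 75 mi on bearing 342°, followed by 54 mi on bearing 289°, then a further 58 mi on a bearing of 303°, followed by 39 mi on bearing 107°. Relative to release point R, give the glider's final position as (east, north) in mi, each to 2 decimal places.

Leg 1 (342°, 75 mi): east 75 sin 342° = -23.18, north 75 cos 342° = 71.33
Leg 2 (289°, 54 mi): east 54 sin 289° = -51.06, north 54 cos 289° = 17.58
Leg 3 (303°, 58 mi): east 58 sin 303° = -48.64, north 58 cos 303° = 31.59
Leg 4 (107°, 39 mi): east 39 sin 107° = 37.30, north 39 cos 107° = -11.40
Summing: -85.58 mi east, 109.10 mi north → (-85.58, 109.10).

(-85.58, 109.10)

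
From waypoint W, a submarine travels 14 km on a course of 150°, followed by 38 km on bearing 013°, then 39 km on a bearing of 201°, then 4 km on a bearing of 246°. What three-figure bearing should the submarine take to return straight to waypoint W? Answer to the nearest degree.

Leg 1 (150°, 14 km): east 14 sin 150° = 7.00, north 14 cos 150° = -12.12
Leg 2 (013°, 38 km): east 38 sin 13° = 8.55, north 38 cos 13° = 37.03
Leg 3 (201°, 39 km): east 39 sin 201° = -13.98, north 39 cos 201° = -36.41
Leg 4 (246°, 4 km): east 4 sin 246° = -3.65, north 4 cos 246° = -1.63
Net displacement: -2.08 east, -13.13 north. Direction back to start is (2.08, 13.13): bearing = atan2(2.08, 13.13) mod 360° = 9.01° ≈ 009°.

009°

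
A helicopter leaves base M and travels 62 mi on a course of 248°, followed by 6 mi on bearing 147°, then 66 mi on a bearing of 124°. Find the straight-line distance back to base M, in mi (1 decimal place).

Leg 1 (248°, 62 mi): east 62 sin 248° = -57.49, north 62 cos 248° = -23.23
Leg 2 (147°, 6 mi): east 6 sin 147° = 3.27, north 6 cos 147° = -5.03
Leg 3 (124°, 66 mi): east 66 sin 124° = 54.72, north 66 cos 124° = -36.91
Net: 0.50 east, -65.16 north. Distance = √((0.50)² + (-65.16)²) = 65.166 mi.

65.2 mi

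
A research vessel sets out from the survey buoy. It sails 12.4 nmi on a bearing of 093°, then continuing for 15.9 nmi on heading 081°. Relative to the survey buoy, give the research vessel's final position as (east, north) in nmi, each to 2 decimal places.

Leg 1 (093°, 12.4 nmi): east 12.4 sin 93° = 12.38, north 12.4 cos 93° = -0.65
Leg 2 (081°, 15.9 nmi): east 15.9 sin 81° = 15.70, north 15.9 cos 81° = 2.49
Summing: 28.09 nmi east, 1.84 nmi north → (28.09, 1.84).

(28.09, 1.84)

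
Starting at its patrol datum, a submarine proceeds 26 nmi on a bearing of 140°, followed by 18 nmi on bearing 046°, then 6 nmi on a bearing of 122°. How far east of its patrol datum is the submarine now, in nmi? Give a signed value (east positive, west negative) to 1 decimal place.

34.7 nmi

Leg 1 (140°, 26 nmi): east 26 sin 140° = 16.71, north 26 cos 140° = -19.92
Leg 2 (046°, 18 nmi): east 18 sin 46° = 12.95, north 18 cos 46° = 12.50
Leg 3 (122°, 6 nmi): east 6 sin 122° = 5.09, north 6 cos 122° = -3.18
Net east component: 34.75 nmi.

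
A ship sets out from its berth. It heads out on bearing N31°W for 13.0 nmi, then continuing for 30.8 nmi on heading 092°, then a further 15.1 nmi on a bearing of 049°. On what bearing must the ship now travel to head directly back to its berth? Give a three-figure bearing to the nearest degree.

241°

Leg 1 (N31°W, 13.0 nmi): east 13.0 sin 329° = -6.70, north 13.0 cos 329° = 11.14
Leg 2 (092°, 30.8 nmi): east 30.8 sin 92° = 30.78, north 30.8 cos 92° = -1.07
Leg 3 (049°, 15.1 nmi): east 15.1 sin 49° = 11.40, north 15.1 cos 49° = 9.91
Net displacement: 35.48 east, 19.97 north. Direction back to start is (-35.48, -19.97): bearing = atan2(-35.48, -19.97) mod 360° = 240.62° ≈ 241°.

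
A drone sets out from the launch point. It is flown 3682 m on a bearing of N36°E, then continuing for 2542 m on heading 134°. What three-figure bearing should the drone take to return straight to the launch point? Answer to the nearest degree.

Leg 1 (N36°E, 3682 m): east 3682 sin 36° = 2164.23, north 3682 cos 36° = 2978.80
Leg 2 (134°, 2542 m): east 2542 sin 134° = 1828.56, north 2542 cos 134° = -1765.82
Net displacement: 3992.79 east, 1212.98 north. Direction back to start is (-3992.79, -1212.98): bearing = atan2(-3992.79, -1212.98) mod 360° = 253.10° ≈ 253°.

253°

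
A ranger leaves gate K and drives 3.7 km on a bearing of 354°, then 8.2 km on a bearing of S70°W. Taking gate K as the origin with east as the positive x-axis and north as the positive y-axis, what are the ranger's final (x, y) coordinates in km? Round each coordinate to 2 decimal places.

(-8.09, 0.88)

Leg 1 (354°, 3.7 km): east 3.7 sin 354° = -0.39, north 3.7 cos 354° = 3.68
Leg 2 (S70°W, 8.2 km): east 8.2 sin 250° = -7.71, north 8.2 cos 250° = -2.80
Summing: -8.09 km east, 0.88 km north → (-8.09, 0.88).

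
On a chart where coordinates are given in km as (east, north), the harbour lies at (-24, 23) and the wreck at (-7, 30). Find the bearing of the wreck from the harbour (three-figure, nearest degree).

Δeast = -7 − -24 = 17.00; Δnorth = 30 − 23 = 7.00.
Bearing = atan2(Δeast, Δnorth) mod 360° = 67.62° ≈ 068°.

068°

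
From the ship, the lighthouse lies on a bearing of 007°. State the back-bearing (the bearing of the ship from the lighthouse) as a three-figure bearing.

187°

Back-bearing = 007° + 180° = 187°.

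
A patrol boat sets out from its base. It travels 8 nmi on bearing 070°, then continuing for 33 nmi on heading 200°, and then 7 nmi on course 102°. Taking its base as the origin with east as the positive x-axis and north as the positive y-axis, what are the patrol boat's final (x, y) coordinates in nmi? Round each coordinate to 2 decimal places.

Leg 1 (070°, 8 nmi): east 8 sin 70° = 7.52, north 8 cos 70° = 2.74
Leg 2 (200°, 33 nmi): east 33 sin 200° = -11.29, north 33 cos 200° = -31.01
Leg 3 (102°, 7 nmi): east 7 sin 102° = 6.85, north 7 cos 102° = -1.46
Summing: 3.08 nmi east, -29.73 nmi north → (3.08, -29.73).

(3.08, -29.73)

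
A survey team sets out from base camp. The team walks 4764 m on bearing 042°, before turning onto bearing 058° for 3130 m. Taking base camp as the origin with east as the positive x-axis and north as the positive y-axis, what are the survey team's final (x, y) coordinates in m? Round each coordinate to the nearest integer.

(5842, 5199)

Leg 1 (042°, 4764 m): east 4764 sin 42° = 3187.74, north 4764 cos 42° = 3540.34
Leg 2 (058°, 3130 m): east 3130 sin 58° = 2654.39, north 3130 cos 58° = 1658.65
Summing: 5842.13 m east, 5198.99 m north → (5842, 5199).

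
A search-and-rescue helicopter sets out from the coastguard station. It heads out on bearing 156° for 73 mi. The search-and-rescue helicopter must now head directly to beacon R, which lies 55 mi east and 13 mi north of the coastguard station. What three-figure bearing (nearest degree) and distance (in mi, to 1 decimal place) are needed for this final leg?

018°, 83.6 mi

Leg 1 (156°, 73 mi): east 73 sin 156° = 29.69, north 73 cos 156° = -66.69
Current position: (29.69, -66.69). Target: (55, 13). Remaining: Δeast = 25.31, Δnorth = 79.69.
Bearing = atan2(25.31, 79.69) mod 360° = 17.62°; distance = √((25.31)² + (79.69)²) = 83.611 mi.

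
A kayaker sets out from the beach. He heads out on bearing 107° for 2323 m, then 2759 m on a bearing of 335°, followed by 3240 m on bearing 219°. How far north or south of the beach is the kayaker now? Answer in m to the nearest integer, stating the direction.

697 m south

Leg 1 (107°, 2323 m): east 2323 sin 107° = 2221.50, north 2323 cos 107° = -679.18
Leg 2 (335°, 2759 m): east 2759 sin 335° = -1166.00, north 2759 cos 335° = 2500.50
Leg 3 (219°, 3240 m): east 3240 sin 219° = -2039.00, north 3240 cos 219° = -2517.95
Net north component: -696.63 m.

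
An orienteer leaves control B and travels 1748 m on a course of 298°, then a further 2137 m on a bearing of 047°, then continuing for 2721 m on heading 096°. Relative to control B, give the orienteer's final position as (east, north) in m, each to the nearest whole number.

(2726, 1994)

Leg 1 (298°, 1748 m): east 1748 sin 298° = -1543.39, north 1748 cos 298° = 820.64
Leg 2 (047°, 2137 m): east 2137 sin 47° = 1562.90, north 2137 cos 47° = 1457.43
Leg 3 (096°, 2721 m): east 2721 sin 96° = 2706.09, north 2721 cos 96° = -284.42
Summing: 2725.60 m east, 1993.64 m north → (2726, 1994).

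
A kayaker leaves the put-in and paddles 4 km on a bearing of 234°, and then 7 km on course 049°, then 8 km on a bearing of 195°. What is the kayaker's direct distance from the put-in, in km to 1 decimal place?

Leg 1 (234°, 4 km): east 4 sin 234° = -3.24, north 4 cos 234° = -2.35
Leg 2 (049°, 7 km): east 7 sin 49° = 5.28, north 7 cos 49° = 4.59
Leg 3 (195°, 8 km): east 8 sin 195° = -2.07, north 8 cos 195° = -7.73
Net: -0.02 east, -5.49 north. Distance = √((-0.02)² + (-5.49)²) = 5.486 km.

5.5 km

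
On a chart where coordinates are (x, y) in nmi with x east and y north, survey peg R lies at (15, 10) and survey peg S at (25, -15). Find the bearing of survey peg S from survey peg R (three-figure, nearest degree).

Δeast = 25 − 15 = 10.00; Δnorth = -15 − 10 = -25.00.
Bearing = atan2(Δeast, Δnorth) mod 360° = 158.20° ≈ 158°.

158°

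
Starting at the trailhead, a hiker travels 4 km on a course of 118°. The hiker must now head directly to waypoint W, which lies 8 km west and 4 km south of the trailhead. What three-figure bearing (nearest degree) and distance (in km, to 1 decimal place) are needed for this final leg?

260°, 11.7 km

Leg 1 (118°, 4 km): east 4 sin 118° = 3.53, north 4 cos 118° = -1.88
Current position: (3.53, -1.88). Target: (-8, -4). Remaining: Δeast = -11.53, Δnorth = -2.12.
Bearing = atan2(-11.53, -2.12) mod 360° = 259.57°; distance = √((-11.53)² + (-2.12)²) = 11.725 km.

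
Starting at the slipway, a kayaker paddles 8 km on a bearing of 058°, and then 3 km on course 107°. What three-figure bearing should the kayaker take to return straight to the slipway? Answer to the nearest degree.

251°

Leg 1 (058°, 8 km): east 8 sin 58° = 6.78, north 8 cos 58° = 4.24
Leg 2 (107°, 3 km): east 3 sin 107° = 2.87, north 3 cos 107° = -0.88
Net displacement: 9.65 east, 3.36 north. Direction back to start is (-9.65, -3.36): bearing = atan2(-9.65, -3.36) mod 360° = 250.80° ≈ 251°.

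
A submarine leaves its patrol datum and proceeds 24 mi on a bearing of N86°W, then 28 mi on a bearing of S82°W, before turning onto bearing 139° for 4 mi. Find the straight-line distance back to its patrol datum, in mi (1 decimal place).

Leg 1 (N86°W, 24 mi): east 24 sin 274° = -23.94, north 24 cos 274° = 1.67
Leg 2 (S82°W, 28 mi): east 28 sin 262° = -27.73, north 28 cos 262° = -3.90
Leg 3 (139°, 4 mi): east 4 sin 139° = 2.62, north 4 cos 139° = -3.02
Net: -49.04 east, -5.24 north. Distance = √((-49.04)² + (-5.24)²) = 49.324 mi.

49.3 mi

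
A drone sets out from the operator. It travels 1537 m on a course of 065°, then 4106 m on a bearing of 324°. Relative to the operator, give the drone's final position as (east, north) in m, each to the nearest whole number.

(-1020, 3971)

Leg 1 (065°, 1537 m): east 1537 sin 65° = 1393.00, north 1537 cos 65° = 649.56
Leg 2 (324°, 4106 m): east 4106 sin 324° = -2413.45, north 4106 cos 324° = 3321.82
Summing: -1020.45 m east, 3971.39 m north → (-1020, 3971).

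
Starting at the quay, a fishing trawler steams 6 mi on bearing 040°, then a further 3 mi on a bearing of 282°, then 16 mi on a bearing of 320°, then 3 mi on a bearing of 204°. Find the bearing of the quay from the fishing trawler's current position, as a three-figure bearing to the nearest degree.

Leg 1 (040°, 6 mi): east 6 sin 40° = 3.86, north 6 cos 40° = 4.60
Leg 2 (282°, 3 mi): east 3 sin 282° = -2.93, north 3 cos 282° = 0.62
Leg 3 (320°, 16 mi): east 16 sin 320° = -10.28, north 16 cos 320° = 12.26
Leg 4 (204°, 3 mi): east 3 sin 204° = -1.22, north 3 cos 204° = -2.74
Net displacement: -10.58 east, 14.74 north. Direction back to start is (10.58, -14.74): bearing = atan2(10.58, -14.74) mod 360° = 144.32° ≈ 144°.

144°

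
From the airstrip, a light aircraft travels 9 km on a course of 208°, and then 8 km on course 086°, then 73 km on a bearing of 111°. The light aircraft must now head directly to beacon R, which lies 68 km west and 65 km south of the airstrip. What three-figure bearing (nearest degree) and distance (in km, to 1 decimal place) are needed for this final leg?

Leg 1 (208°, 9 km): east 9 sin 208° = -4.23, north 9 cos 208° = -7.95
Leg 2 (086°, 8 km): east 8 sin 86° = 7.98, north 8 cos 86° = 0.56
Leg 3 (111°, 73 km): east 73 sin 111° = 68.15, north 73 cos 111° = -26.16
Current position: (71.91, -33.55). Target: (-68, -65). Remaining: Δeast = -139.91, Δnorth = -31.45.
Bearing = atan2(-139.91, -31.45) mod 360° = 257.33°; distance = √((-139.91)² + (-31.45)²) = 143.398 km.

257°, 143.4 km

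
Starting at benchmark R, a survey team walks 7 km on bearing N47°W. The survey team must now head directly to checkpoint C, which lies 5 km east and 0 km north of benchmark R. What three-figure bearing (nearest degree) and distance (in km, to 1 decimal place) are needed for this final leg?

115°, 11.2 km

Leg 1 (N47°W, 7 km): east 7 sin 313° = -5.12, north 7 cos 313° = 4.77
Current position: (-5.12, 4.77). Target: (5, 0). Remaining: Δeast = 10.12, Δnorth = -4.77.
Bearing = atan2(10.12, -4.77) mod 360° = 115.26°; distance = √((10.12)² + (-4.77)²) = 11.189 km.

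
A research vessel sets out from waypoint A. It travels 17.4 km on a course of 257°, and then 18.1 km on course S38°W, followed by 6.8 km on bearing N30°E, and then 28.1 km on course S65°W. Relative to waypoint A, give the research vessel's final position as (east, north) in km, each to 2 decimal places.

(-50.16, -24.16)

Leg 1 (257°, 17.4 km): east 17.4 sin 257° = -16.95, north 17.4 cos 257° = -3.91
Leg 2 (S38°W, 18.1 km): east 18.1 sin 218° = -11.14, north 18.1 cos 218° = -14.26
Leg 3 (N30°E, 6.8 km): east 6.8 sin 30° = 3.40, north 6.8 cos 30° = 5.89
Leg 4 (S65°W, 28.1 km): east 28.1 sin 245° = -25.47, north 28.1 cos 245° = -11.88
Summing: -50.16 km east, -24.16 km north → (-50.16, -24.16).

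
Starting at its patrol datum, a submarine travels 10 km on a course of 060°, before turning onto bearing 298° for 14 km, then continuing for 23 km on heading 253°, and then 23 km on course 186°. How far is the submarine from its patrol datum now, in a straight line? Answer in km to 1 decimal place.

33.4 km

Leg 1 (060°, 10 km): east 10 sin 60° = 8.66, north 10 cos 60° = 5.00
Leg 2 (298°, 14 km): east 14 sin 298° = -12.36, north 14 cos 298° = 6.57
Leg 3 (253°, 23 km): east 23 sin 253° = -22.00, north 23 cos 253° = -6.72
Leg 4 (186°, 23 km): east 23 sin 186° = -2.40, north 23 cos 186° = -22.87
Net: -28.10 east, -18.03 north. Distance = √((-28.10)² + (-18.03)²) = 33.385 km.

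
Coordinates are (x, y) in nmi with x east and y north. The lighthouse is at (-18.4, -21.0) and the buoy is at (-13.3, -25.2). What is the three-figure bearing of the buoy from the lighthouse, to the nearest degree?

Δeast = -13.3 − -18.4 = 5.10; Δnorth = -25.2 − -21.0 = -4.20.
Bearing = atan2(Δeast, Δnorth) mod 360° = 129.47° ≈ 129°.

129°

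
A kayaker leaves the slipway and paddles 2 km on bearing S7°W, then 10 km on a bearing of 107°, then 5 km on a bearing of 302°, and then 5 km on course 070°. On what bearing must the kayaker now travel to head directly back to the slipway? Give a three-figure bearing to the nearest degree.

Leg 1 (S7°W, 2 km): east 2 sin 187° = -0.24, north 2 cos 187° = -1.99
Leg 2 (107°, 10 km): east 10 sin 107° = 9.56, north 10 cos 107° = -2.92
Leg 3 (302°, 5 km): east 5 sin 302° = -4.24, north 5 cos 302° = 2.65
Leg 4 (070°, 5 km): east 5 sin 70° = 4.70, north 5 cos 70° = 1.71
Net displacement: 9.78 east, -0.55 north. Direction back to start is (-9.78, 0.55): bearing = atan2(-9.78, 0.55) mod 360° = 273.21° ≈ 273°.

273°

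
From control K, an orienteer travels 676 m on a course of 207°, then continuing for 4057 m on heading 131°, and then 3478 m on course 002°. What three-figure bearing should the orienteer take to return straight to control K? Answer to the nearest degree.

Leg 1 (207°, 676 m): east 676 sin 207° = -306.90, north 676 cos 207° = -602.32
Leg 2 (131°, 4057 m): east 4057 sin 131° = 3061.86, north 4057 cos 131° = -2661.63
Leg 3 (002°, 3478 m): east 3478 sin 2° = 121.38, north 3478 cos 2° = 3475.88
Net displacement: 2876.34 east, 211.93 north. Direction back to start is (-2876.34, -211.93): bearing = atan2(-2876.34, -211.93) mod 360° = 265.79° ≈ 266°.

266°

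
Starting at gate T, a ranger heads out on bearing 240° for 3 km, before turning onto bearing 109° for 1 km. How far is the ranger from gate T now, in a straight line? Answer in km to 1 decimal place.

Leg 1 (240°, 3 km): east 3 sin 240° = -2.60, north 3 cos 240° = -1.50
Leg 2 (109°, 1 km): east 1 sin 109° = 0.95, north 1 cos 109° = -0.33
Net: -1.65 east, -1.83 north. Distance = √((-1.65)² + (-1.83)²) = 2.462 km.

2.5 km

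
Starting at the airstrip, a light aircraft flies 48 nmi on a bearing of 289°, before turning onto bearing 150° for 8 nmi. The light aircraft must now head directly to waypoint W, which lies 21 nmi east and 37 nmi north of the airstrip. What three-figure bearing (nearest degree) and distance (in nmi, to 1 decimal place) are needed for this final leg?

066°, 68.5 nmi

Leg 1 (289°, 48 nmi): east 48 sin 289° = -45.38, north 48 cos 289° = 15.63
Leg 2 (150°, 8 nmi): east 8 sin 150° = 4.00, north 8 cos 150° = -6.93
Current position: (-41.38, 8.70). Target: (21, 37). Remaining: Δeast = 62.38, Δnorth = 28.30.
Bearing = atan2(62.38, 28.30) mod 360° = 65.60°; distance = √((62.38)² + (28.30)²) = 68.504 nmi.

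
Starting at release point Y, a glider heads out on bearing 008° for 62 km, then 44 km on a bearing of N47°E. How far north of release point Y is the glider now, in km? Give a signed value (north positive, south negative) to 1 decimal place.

Leg 1 (008°, 62 km): east 62 sin 8° = 8.63, north 62 cos 8° = 61.40
Leg 2 (N47°E, 44 km): east 44 sin 47° = 32.18, north 44 cos 47° = 30.01
Net north component: 91.40 km.

91.4 km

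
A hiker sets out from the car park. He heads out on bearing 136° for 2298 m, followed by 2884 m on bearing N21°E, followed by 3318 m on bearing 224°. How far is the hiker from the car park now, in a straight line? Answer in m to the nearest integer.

1386 m

Leg 1 (136°, 2298 m): east 2298 sin 136° = 1596.32, north 2298 cos 136° = -1653.04
Leg 2 (N21°E, 2884 m): east 2884 sin 21° = 1033.53, north 2884 cos 21° = 2692.45
Leg 3 (224°, 3318 m): east 3318 sin 224° = -2304.88, north 3318 cos 224° = -2386.77
Net: 324.98 east, -1347.37 north. Distance = √((324.98)² + (-1347.37)²) = 1386.005 m.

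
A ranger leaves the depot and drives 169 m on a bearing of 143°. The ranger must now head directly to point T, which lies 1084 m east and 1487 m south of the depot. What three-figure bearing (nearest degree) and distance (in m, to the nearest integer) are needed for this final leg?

Leg 1 (143°, 169 m): east 169 sin 143° = 101.71, north 169 cos 143° = -134.97
Current position: (101.71, -134.97). Target: (1084, -1487). Remaining: Δeast = 982.29, Δnorth = -1352.03.
Bearing = atan2(982.29, -1352.03) mod 360° = 144.00°; distance = √((982.29)² + (-1352.03)²) = 1671.193 m.

144°, 1671 m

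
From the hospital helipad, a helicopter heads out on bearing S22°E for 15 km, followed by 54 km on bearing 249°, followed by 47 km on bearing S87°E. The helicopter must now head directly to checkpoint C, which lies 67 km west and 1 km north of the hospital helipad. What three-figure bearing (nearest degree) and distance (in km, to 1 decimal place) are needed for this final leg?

298°, 78.3 km

Leg 1 (S22°E, 15 km): east 15 sin 158° = 5.62, north 15 cos 158° = -13.91
Leg 2 (249°, 54 km): east 54 sin 249° = -50.41, north 54 cos 249° = -19.35
Leg 3 (S87°E, 47 km): east 47 sin 93° = 46.94, north 47 cos 93° = -2.46
Current position: (2.14, -35.72). Target: (-67, 1). Remaining: Δeast = -69.14, Δnorth = 36.72.
Bearing = atan2(-69.14, 36.72) mod 360° = 297.97°; distance = √((-69.14)² + (36.72)²) = 78.287 km.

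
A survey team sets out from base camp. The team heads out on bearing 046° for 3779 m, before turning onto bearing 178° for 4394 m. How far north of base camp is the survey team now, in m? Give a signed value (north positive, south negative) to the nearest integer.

Leg 1 (046°, 3779 m): east 3779 sin 46° = 2718.39, north 3779 cos 46° = 2625.11
Leg 2 (178°, 4394 m): east 4394 sin 178° = 153.35, north 4394 cos 178° = -4391.32
Net north component: -1766.21 m.

-1766 m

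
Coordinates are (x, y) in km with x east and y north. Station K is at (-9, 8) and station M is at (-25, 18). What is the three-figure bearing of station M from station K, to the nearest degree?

302°

Δeast = -25 − -9 = -16.00; Δnorth = 18 − 8 = 10.00.
Bearing = atan2(Δeast, Δnorth) mod 360° = 302.01° ≈ 302°.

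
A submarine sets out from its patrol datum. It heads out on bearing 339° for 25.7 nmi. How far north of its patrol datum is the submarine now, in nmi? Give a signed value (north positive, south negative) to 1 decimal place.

Leg 1 (339°, 25.7 nmi): east 25.7 sin 339° = -9.21, north 25.7 cos 339° = 23.99
Net north component: 23.99 nmi.

24.0 nmi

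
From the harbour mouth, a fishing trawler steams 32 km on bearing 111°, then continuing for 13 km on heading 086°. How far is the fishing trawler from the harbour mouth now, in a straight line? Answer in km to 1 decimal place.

Leg 1 (111°, 32 km): east 32 sin 111° = 29.87, north 32 cos 111° = -11.47
Leg 2 (086°, 13 km): east 13 sin 86° = 12.97, north 13 cos 86° = 0.91
Net: 42.84 east, -10.56 north. Distance = √((42.84)² + (-10.56)²) = 44.125 km.

44.1 km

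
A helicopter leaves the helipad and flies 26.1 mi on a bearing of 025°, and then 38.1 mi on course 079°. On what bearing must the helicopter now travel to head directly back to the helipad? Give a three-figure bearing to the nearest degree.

237°

Leg 1 (025°, 26.1 mi): east 26.1 sin 25° = 11.03, north 26.1 cos 25° = 23.65
Leg 2 (079°, 38.1 mi): east 38.1 sin 79° = 37.40, north 38.1 cos 79° = 7.27
Net displacement: 48.43 east, 30.92 north. Direction back to start is (-48.43, -30.92): bearing = atan2(-48.43, -30.92) mod 360° = 237.44° ≈ 237°.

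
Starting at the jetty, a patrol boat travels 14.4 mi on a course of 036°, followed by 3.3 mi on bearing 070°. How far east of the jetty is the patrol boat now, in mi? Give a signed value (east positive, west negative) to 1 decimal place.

Leg 1 (036°, 14.4 mi): east 14.4 sin 36° = 8.46, north 14.4 cos 36° = 11.65
Leg 2 (070°, 3.3 mi): east 3.3 sin 70° = 3.10, north 3.3 cos 70° = 1.13
Net east component: 11.57 mi.

11.6 mi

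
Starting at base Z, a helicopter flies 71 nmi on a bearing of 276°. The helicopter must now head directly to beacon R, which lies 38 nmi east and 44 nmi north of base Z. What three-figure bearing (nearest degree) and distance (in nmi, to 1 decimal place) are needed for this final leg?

Leg 1 (276°, 71 nmi): east 71 sin 276° = -70.61, north 71 cos 276° = 7.42
Current position: (-70.61, 7.42). Target: (38, 44). Remaining: Δeast = 108.61, Δnorth = 36.58.
Bearing = atan2(108.61, 36.58) mod 360° = 71.39°; distance = √((108.61)² + (36.58)²) = 114.605 nmi.

071°, 114.6 nmi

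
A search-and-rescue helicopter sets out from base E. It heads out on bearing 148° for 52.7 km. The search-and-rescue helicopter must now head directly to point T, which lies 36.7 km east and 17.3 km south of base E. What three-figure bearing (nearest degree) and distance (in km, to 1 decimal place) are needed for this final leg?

018°, 28.8 km

Leg 1 (148°, 52.7 km): east 52.7 sin 148° = 27.93, north 52.7 cos 148° = -44.69
Current position: (27.93, -44.69). Target: (36.7, -17.3). Remaining: Δeast = 8.77, Δnorth = 27.39.
Bearing = atan2(8.77, 27.39) mod 360° = 17.76°; distance = √((8.77)² + (27.39)²) = 28.763 km.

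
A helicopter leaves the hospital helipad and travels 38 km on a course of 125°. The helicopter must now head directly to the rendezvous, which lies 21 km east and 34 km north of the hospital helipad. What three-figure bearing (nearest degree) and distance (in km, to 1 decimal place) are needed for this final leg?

Leg 1 (125°, 38 km): east 38 sin 125° = 31.13, north 38 cos 125° = -21.80
Current position: (31.13, -21.80). Target: (21, 34). Remaining: Δeast = -10.13, Δnorth = 55.80.
Bearing = atan2(-10.13, 55.80) mod 360° = 349.71°; distance = √((-10.13)² + (55.80)²) = 56.708 km.

350°, 56.7 km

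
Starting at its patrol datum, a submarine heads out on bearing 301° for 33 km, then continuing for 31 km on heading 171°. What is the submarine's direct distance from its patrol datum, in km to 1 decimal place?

27.1 km

Leg 1 (301°, 33 km): east 33 sin 301° = -28.29, north 33 cos 301° = 17.00
Leg 2 (171°, 31 km): east 31 sin 171° = 4.85, north 31 cos 171° = -30.62
Net: -23.44 east, -13.62 north. Distance = √((-23.44)² + (-13.62)²) = 27.108 km.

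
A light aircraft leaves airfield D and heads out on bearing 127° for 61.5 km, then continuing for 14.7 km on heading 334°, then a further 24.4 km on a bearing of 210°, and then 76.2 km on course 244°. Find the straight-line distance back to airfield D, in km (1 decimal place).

Leg 1 (127°, 61.5 km): east 61.5 sin 127° = 49.12, north 61.5 cos 127° = -37.01
Leg 2 (334°, 14.7 km): east 14.7 sin 334° = -6.44, north 14.7 cos 334° = 13.21
Leg 3 (210°, 24.4 km): east 24.4 sin 210° = -12.20, north 24.4 cos 210° = -21.13
Leg 4 (244°, 76.2 km): east 76.2 sin 244° = -68.49, north 76.2 cos 244° = -33.40
Net: -38.02 east, -78.33 north. Distance = √((-38.02)² + (-78.33)²) = 87.072 km.

87.1 km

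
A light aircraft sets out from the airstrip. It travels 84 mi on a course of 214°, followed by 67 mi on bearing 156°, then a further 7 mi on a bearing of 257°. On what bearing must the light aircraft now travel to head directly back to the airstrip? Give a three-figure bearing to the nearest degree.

Leg 1 (214°, 84 mi): east 84 sin 214° = -46.97, north 84 cos 214° = -69.64
Leg 2 (156°, 67 mi): east 67 sin 156° = 27.25, north 67 cos 156° = -61.21
Leg 3 (257°, 7 mi): east 7 sin 257° = -6.82, north 7 cos 257° = -1.57
Net displacement: -26.54 east, -132.42 north. Direction back to start is (26.54, 132.42): bearing = atan2(26.54, 132.42) mod 360° = 11.33° ≈ 011°.

011°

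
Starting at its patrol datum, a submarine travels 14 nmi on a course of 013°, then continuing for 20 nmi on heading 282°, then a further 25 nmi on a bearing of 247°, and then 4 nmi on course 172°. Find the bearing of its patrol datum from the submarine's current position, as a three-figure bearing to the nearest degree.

096°

Leg 1 (013°, 14 nmi): east 14 sin 13° = 3.15, north 14 cos 13° = 13.64
Leg 2 (282°, 20 nmi): east 20 sin 282° = -19.56, north 20 cos 282° = 4.16
Leg 3 (247°, 25 nmi): east 25 sin 247° = -23.01, north 25 cos 247° = -9.77
Leg 4 (172°, 4 nmi): east 4 sin 172° = 0.56, north 4 cos 172° = -3.96
Net displacement: -38.87 east, 4.07 north. Direction back to start is (38.87, -4.07): bearing = atan2(38.87, -4.07) mod 360° = 95.98° ≈ 096°.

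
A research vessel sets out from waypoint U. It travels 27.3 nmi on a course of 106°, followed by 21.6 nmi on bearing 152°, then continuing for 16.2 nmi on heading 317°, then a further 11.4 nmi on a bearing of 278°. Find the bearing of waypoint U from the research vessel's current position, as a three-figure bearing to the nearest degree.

Leg 1 (106°, 27.3 nmi): east 27.3 sin 106° = 26.24, north 27.3 cos 106° = -7.52
Leg 2 (152°, 21.6 nmi): east 21.6 sin 152° = 10.14, north 21.6 cos 152° = -19.07
Leg 3 (317°, 16.2 nmi): east 16.2 sin 317° = -11.05, north 16.2 cos 317° = 11.85
Leg 4 (278°, 11.4 nmi): east 11.4 sin 278° = -11.29, north 11.4 cos 278° = 1.59
Net displacement: 14.05 east, -13.16 north. Direction back to start is (-14.05, 13.16): bearing = atan2(-14.05, 13.16) mod 360° = 313.14° ≈ 313°.

313°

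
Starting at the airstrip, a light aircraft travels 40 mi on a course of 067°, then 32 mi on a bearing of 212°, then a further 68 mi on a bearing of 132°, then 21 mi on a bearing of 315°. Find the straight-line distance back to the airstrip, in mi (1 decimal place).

69.7 mi

Leg 1 (067°, 40 mi): east 40 sin 67° = 36.82, north 40 cos 67° = 15.63
Leg 2 (212°, 32 mi): east 32 sin 212° = -16.96, north 32 cos 212° = -27.14
Leg 3 (132°, 68 mi): east 68 sin 132° = 50.53, north 68 cos 132° = -45.50
Leg 4 (315°, 21 mi): east 21 sin 315° = -14.85, north 21 cos 315° = 14.85
Net: 55.55 east, -42.16 north. Distance = √((55.55)² + (-42.16)²) = 69.735 mi.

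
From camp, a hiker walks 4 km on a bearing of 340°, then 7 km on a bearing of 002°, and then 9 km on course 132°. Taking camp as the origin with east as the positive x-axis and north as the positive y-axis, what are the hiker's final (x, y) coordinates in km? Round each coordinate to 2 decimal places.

(5.56, 4.73)

Leg 1 (340°, 4 km): east 4 sin 340° = -1.37, north 4 cos 340° = 3.76
Leg 2 (002°, 7 km): east 7 sin 2° = 0.24, north 7 cos 2° = 7.00
Leg 3 (132°, 9 km): east 9 sin 132° = 6.69, north 9 cos 132° = -6.02
Summing: 5.56 km east, 4.73 km north → (5.56, 4.73).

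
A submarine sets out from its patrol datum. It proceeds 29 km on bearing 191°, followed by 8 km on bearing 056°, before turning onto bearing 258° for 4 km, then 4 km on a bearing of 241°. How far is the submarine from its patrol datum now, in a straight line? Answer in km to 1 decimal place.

Leg 1 (191°, 29 km): east 29 sin 191° = -5.53, north 29 cos 191° = -28.47
Leg 2 (056°, 8 km): east 8 sin 56° = 6.63, north 8 cos 56° = 4.47
Leg 3 (258°, 4 km): east 4 sin 258° = -3.91, north 4 cos 258° = -0.83
Leg 4 (241°, 4 km): east 4 sin 241° = -3.50, north 4 cos 241° = -1.94
Net: -6.31 east, -26.76 north. Distance = √((-6.31)² + (-26.76)²) = 27.499 km.

27.5 km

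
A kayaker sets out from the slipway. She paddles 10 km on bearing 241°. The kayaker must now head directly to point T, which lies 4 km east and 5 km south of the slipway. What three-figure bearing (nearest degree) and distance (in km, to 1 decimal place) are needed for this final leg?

Leg 1 (241°, 10 km): east 10 sin 241° = -8.75, north 10 cos 241° = -4.85
Current position: (-8.75, -4.85). Target: (4, -5). Remaining: Δeast = 12.75, Δnorth = -0.15.
Bearing = atan2(12.75, -0.15) mod 360° = 90.68°; distance = √((12.75)² + (-0.15)²) = 12.747 km.

091°, 12.7 km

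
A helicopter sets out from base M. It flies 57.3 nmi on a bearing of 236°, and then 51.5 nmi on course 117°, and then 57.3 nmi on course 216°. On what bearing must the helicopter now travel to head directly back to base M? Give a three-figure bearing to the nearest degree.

019°

Leg 1 (236°, 57.3 nmi): east 57.3 sin 236° = -47.50, north 57.3 cos 236° = -32.04
Leg 2 (117°, 51.5 nmi): east 51.5 sin 117° = 45.89, north 51.5 cos 117° = -23.38
Leg 3 (216°, 57.3 nmi): east 57.3 sin 216° = -33.68, north 57.3 cos 216° = -46.36
Net displacement: -35.30 east, -101.78 north. Direction back to start is (35.30, 101.78): bearing = atan2(35.30, 101.78) mod 360° = 19.13° ≈ 019°.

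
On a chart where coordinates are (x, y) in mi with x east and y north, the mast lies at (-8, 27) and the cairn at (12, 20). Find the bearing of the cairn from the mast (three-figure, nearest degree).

Δeast = 12 − -8 = 20.00; Δnorth = 20 − 27 = -7.00.
Bearing = atan2(Δeast, Δnorth) mod 360° = 109.29° ≈ 109°.

109°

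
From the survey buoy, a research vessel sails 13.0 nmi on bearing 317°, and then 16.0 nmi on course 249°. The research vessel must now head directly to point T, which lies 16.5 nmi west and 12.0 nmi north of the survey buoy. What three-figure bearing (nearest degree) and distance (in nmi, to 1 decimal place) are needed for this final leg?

042°, 11.0 nmi

Leg 1 (317°, 13.0 nmi): east 13.0 sin 317° = -8.87, north 13.0 cos 317° = 9.51
Leg 2 (249°, 16.0 nmi): east 16.0 sin 249° = -14.94, north 16.0 cos 249° = -5.73
Current position: (-23.80, 3.77). Target: (-16.5, 12.0). Remaining: Δeast = 7.30, Δnorth = 8.23.
Bearing = atan2(7.30, 8.23) mod 360° = 41.60°; distance = √((7.30)² + (8.23)²) = 11.000 nmi.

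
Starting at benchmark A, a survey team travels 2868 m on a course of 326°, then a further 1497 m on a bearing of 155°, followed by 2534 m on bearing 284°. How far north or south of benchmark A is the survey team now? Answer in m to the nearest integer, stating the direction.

1634 m north

Leg 1 (326°, 2868 m): east 2868 sin 326° = -1603.77, north 2868 cos 326° = 2377.68
Leg 2 (155°, 1497 m): east 1497 sin 155° = 632.66, north 1497 cos 155° = -1356.74
Leg 3 (284°, 2534 m): east 2534 sin 284° = -2458.73, north 2534 cos 284° = 613.03
Net north component: 1633.97 m.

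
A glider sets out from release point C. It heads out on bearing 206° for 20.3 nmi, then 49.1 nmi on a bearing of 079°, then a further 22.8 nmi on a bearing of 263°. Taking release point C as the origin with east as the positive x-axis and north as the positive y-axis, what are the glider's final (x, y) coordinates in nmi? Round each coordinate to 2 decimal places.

(16.67, -11.66)

Leg 1 (206°, 20.3 nmi): east 20.3 sin 206° = -8.90, north 20.3 cos 206° = -18.25
Leg 2 (079°, 49.1 nmi): east 49.1 sin 79° = 48.20, north 49.1 cos 79° = 9.37
Leg 3 (263°, 22.8 nmi): east 22.8 sin 263° = -22.63, north 22.8 cos 263° = -2.78
Summing: 16.67 nmi east, -11.66 nmi north → (16.67, -11.66).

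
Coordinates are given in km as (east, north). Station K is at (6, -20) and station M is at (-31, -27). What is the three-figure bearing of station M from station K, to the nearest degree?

Δeast = -31 − 6 = -37.00; Δnorth = -27 − -20 = -7.00.
Bearing = atan2(Δeast, Δnorth) mod 360° = 259.29° ≈ 259°.

259°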